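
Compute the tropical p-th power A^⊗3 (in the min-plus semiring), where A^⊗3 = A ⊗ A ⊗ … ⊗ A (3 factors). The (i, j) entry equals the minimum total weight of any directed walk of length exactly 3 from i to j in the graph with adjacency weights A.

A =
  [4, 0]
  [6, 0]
A^⊗3 =
  [6, 0]
  [6, 0]

Each entry (A^⊗3)_ij equals the minimum over all length-3 walks i = v_0 → v_1 → … → v_3 = j of Σ_t A[v_t][v_{t+1}]. For example, for (i, j) = (0, 1) we minimise over 4 possible intermediate vertex sequences; the minimum is 0, attained along the walk 0 → 1 → 1 → 1.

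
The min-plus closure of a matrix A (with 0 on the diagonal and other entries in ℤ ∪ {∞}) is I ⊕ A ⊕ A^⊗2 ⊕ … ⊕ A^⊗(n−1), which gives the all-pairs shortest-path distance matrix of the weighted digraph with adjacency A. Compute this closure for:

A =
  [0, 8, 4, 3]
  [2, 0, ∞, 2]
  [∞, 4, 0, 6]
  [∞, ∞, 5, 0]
Closure =
  [0, 8, 4, 3]
  [2, 0, 6, 2]
  [6, 4, 0, 6]
  [11, 9, 5, 0]

This is the Floyd-Warshall all-pairs shortest-path computation. For each intermediate vertex k = 0, 1, …, 3, update dist[i][j] ← min(dist[i][j], dist[i][k] + dist[k][j]). The final matrix gives, for each (i, j), the minimum total weight of any directed path from i to j (possibly empty when i = j).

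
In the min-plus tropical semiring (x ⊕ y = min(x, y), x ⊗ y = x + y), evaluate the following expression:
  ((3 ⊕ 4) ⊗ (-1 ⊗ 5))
((3 ⊕ 4) ⊗ (-1 ⊗ 5)) = 7

Expand innermost to outermost. Recall ⊕ takes the minimum of its arguments and ⊗ takes their sum. Working out the expression ((3 ⊕ 4) ⊗ (-1 ⊗ 5)) gives 7.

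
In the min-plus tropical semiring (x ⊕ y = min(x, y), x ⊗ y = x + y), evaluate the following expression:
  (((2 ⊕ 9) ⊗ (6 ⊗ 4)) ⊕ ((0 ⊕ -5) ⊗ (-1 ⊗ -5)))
(((2 ⊕ 9) ⊗ (6 ⊗ 4)) ⊕ ((0 ⊕ -5) ⊗ (-1 ⊗ -5))) = -11

Expand innermost to outermost. Recall ⊕ takes the minimum of its arguments and ⊗ takes their sum. Working out the expression (((2 ⊕ 9) ⊗ (6 ⊗ 4)) ⊕ ((0 ⊕ -5) ⊗ (-1 ⊗ -5))) gives -11.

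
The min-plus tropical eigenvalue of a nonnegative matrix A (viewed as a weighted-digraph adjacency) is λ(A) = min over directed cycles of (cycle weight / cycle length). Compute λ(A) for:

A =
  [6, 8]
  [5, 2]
λ(A) = 2

Enumerate directed cycles and compute their means (weight / length). Sample:
  cycle 0 → 0: weight = 6, length = 1, mean = 6/1 ≈ 6.000
  cycle 1 → 1: weight = 2, length = 1, mean = 2/1 ≈ 2.000
  cycle 0 → 1 → 0: weight = 13, length = 2, mean = 13/2 ≈ 6.500
  cycle 1 → 0 → 1: weight = 13, length = 2, mean = 13/2 ≈ 6.500
Minimum mean = 2.000, attained e.g. along the cycle 1 → 1 with weight 2 and length 1. So λ(A) = 2/1 = 2.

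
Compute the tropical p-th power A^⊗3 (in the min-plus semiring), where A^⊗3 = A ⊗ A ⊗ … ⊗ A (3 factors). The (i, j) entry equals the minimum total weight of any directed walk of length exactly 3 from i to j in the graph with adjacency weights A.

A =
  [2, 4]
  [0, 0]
A^⊗3 =
  [4, 4]
  [0, 0]

Each entry (A^⊗3)_ij equals the minimum over all length-3 walks i = v_0 → v_1 → … → v_3 = j of Σ_t A[v_t][v_{t+1}]. For example, for (i, j) = (0, 1) we minimise over 4 possible intermediate vertex sequences; the minimum is 4, attained along the walk 0 → 1 → 1 → 1.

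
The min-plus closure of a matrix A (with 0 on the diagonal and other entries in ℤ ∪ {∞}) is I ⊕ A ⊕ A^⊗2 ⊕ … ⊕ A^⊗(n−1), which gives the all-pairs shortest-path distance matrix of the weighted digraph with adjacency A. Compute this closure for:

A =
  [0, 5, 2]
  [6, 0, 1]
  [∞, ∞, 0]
Closure =
  [0, 5, 2]
  [6, 0, 1]
  [∞, ∞, 0]

This is the Floyd-Warshall all-pairs shortest-path computation. For each intermediate vertex k = 0, 1, …, 2, update dist[i][j] ← min(dist[i][j], dist[i][k] + dist[k][j]). The final matrix gives, for each (i, j), the minimum total weight of any directed path from i to j (possibly empty when i = j).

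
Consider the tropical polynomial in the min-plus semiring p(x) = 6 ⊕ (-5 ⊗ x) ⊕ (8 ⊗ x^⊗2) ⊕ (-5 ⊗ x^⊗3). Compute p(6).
p(6) = 1

A tropical monomial a ⊗ x^⊗i evaluates to a + i · x. Evaluating each term at x = 6:
  Term 0 contributes 6 + 0 · 6 = 6
  Term 1 contributes -5 + 1 · 6 = 1
  Term 2 contributes 8 + 2 · 6 = 20
  Term 3 contributes -5 + 3 · 6 = 13
p(6) = ⊕ of these = min[6, 1, 20, 13] = 1.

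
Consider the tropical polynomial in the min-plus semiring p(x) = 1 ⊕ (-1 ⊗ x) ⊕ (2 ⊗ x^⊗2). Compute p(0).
p(0) = -1

A tropical monomial a ⊗ x^⊗i evaluates to a + i · x. Evaluating each term at x = 0:
  Term 0 contributes 1 + 0 · 0 = 1
  Term 1 contributes -1 + 1 · 0 = -1
  Term 2 contributes 2 + 2 · 0 = 2
p(0) = ⊕ of these = min[1, -1, 2] = -1.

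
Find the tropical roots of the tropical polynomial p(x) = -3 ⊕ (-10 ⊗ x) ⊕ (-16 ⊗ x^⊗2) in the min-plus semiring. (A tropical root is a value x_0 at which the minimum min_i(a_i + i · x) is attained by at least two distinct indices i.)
Roots: {6, 7}

Each tropical root is a break point of the lower envelope of the lines y = a_i + i · x (there are 3 lines, with slopes 0, 1, ..., 2). Only the lines that attain the minimum somewhere contribute to roots; other lines are dominated. Here the surviving (envelope) indices are i = 2, i = 1, i = 0.
Intersections between consecutive envelope lines give the roots: for adjacent envelope indices i < j the intersection is x = (a_i − a_j) / (j − i). Reading off the sorted break points: {6, 7}.
Verification: at each break x_0, at least two indices attain the minimum of min_i(a_i + i · x_0).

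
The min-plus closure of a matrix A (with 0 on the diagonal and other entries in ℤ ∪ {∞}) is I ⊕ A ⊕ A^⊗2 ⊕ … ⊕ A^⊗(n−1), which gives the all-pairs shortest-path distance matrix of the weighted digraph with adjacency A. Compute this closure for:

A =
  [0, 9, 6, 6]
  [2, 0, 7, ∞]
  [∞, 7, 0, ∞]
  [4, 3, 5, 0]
Closure =
  [0, 9, 6, 6]
  [2, 0, 7, 8]
  [9, 7, 0, 15]
  [4, 3, 5, 0]

This is the Floyd-Warshall all-pairs shortest-path computation. For each intermediate vertex k = 0, 1, …, 3, update dist[i][j] ← min(dist[i][j], dist[i][k] + dist[k][j]). The final matrix gives, for each (i, j), the minimum total weight of any directed path from i to j (possibly empty when i = j).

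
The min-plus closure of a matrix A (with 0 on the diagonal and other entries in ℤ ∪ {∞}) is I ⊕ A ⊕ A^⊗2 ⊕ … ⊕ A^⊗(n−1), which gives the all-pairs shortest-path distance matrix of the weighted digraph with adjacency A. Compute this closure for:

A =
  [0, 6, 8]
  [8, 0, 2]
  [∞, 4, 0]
Closure =
  [0, 6, 8]
  [8, 0, 2]
  [12, 4, 0]

This is the Floyd-Warshall all-pairs shortest-path computation. For each intermediate vertex k = 0, 1, …, 2, update dist[i][j] ← min(dist[i][j], dist[i][k] + dist[k][j]). The final matrix gives, for each (i, j), the minimum total weight of any directed path from i to j (possibly empty when i = j).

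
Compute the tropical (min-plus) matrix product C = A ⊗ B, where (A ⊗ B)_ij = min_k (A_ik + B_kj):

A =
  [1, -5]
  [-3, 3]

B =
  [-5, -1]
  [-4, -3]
A ⊗ B =
  [-9, -8]
  [-8, -4]

Apply the min-plus product entry-by-entry:
  C[0][0] = min over k of (A[0][0] + B[0][0] = 1 + -5 = -4, A[0][1] + B[1][0] = -5 + -4 = -9) = -9 (attained at k = 1)
  C[0][1] = min over k of (A[0][0] + B[0][1] = 1 + -1 = 0, A[0][1] + B[1][1] = -5 + -3 = -8) = -8 (attained at k = 1)
  C[1][0] = min over k of (A[1][0] + B[0][0] = -3 + -5 = -8, A[1][1] + B[1][0] = 3 + -4 = -1) = -8 (attained at k = 0)
  C[1][1] = min over k of (A[1][0] + B[0][1] = -3 + -1 = -4, A[1][1] + B[1][1] = 3 + -3 = 0) = -4 (attained at k = 0)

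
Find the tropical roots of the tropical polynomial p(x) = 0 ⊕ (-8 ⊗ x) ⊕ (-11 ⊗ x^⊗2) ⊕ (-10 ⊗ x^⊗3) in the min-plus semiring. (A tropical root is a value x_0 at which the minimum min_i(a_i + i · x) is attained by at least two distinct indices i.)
Roots: {-1, 3, 8}

Each tropical root is a break point of the lower envelope of the lines y = a_i + i · x (there are 4 lines, with slopes 0, 1, ..., 3). Only the lines that attain the minimum somewhere contribute to roots; other lines are dominated. Here the surviving (envelope) indices are i = 3, i = 2, i = 1, i = 0.
Intersections between consecutive envelope lines give the roots: for adjacent envelope indices i < j the intersection is x = (a_i − a_j) / (j − i). Reading off the sorted break points: {-1, 3, 8}.
Verification: at each break x_0, at least two indices attain the minimum of min_i(a_i + i · x_0).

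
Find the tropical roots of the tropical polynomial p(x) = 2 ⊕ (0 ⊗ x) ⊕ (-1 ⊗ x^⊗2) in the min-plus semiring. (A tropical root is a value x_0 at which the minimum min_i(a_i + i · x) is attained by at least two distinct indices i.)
Roots: {1, 2}

Each tropical root is a break point of the lower envelope of the lines y = a_i + i · x (there are 3 lines, with slopes 0, 1, ..., 2). Only the lines that attain the minimum somewhere contribute to roots; other lines are dominated. Here the surviving (envelope) indices are i = 2, i = 1, i = 0.
Intersections between consecutive envelope lines give the roots: for adjacent envelope indices i < j the intersection is x = (a_i − a_j) / (j − i). Reading off the sorted break points: {1, 2}.
Verification: at each break x_0, at least two indices attain the minimum of min_i(a_i + i · x_0).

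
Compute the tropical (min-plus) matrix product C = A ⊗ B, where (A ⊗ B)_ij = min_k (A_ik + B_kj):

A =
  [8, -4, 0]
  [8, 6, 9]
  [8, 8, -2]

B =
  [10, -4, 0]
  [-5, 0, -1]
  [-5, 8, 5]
A ⊗ B =
  [-9, -4, -5]
  [1, 4, 5]
  [-7, 4, 3]

Apply the min-plus product entry-by-entry:
  C[0][0] = min over k of (A[0][0] + B[0][0] = 8 + 10 = 18, A[0][1] + B[1][0] = -4 + -5 = -9, A[0][2] + B[2][0] = 0 + -5 = -5) = -9 (attained at k = 1)
  C[0][1] = min over k of (A[0][0] + B[0][1] = 8 + -4 = 4, A[0][1] + B[1][1] = -4 + 0 = -4, A[0][2] + B[2][1] = 0 + 8 = 8) = -4 (attained at k = 1)
  C[0][2] = min over k of (A[0][0] + B[0][2] = 8 + 0 = 8, A[0][1] + B[1][2] = -4 + -1 = -5, A[0][2] + B[2][2] = 0 + 5 = 5) = -5 (attained at k = 1)
  C[1][0] = min over k of (A[1][0] + B[0][0] = 8 + 10 = 18, A[1][1] + B[1][0] = 6 + -5 = 1, A[1][2] + B[2][0] = 9 + -5 = 4) = 1 (attained at k = 1)
  C[1][1] = min over k of (A[1][0] + B[0][1] = 8 + -4 = 4, A[1][1] + B[1][1] = 6 + 0 = 6, A[1][2] + B[2][1] = 9 + 8 = 17) = 4 (attained at k = 0)
  C[1][2] = min over k of (A[1][0] + B[0][2] = 8 + 0 = 8, A[1][1] + B[1][2] = 6 + -1 = 5, A[1][2] + B[2][2] = 9 + 5 = 14) = 5 (attained at k = 1)
  C[2][0] = min over k of (A[2][0] + B[0][0] = 8 + 10 = 18, A[2][1] + B[1][0] = 8 + -5 = 3, A[2][2] + B[2][0] = -2 + -5 = -7) = -7 (attained at k = 2)
  C[2][1] = min over k of (A[2][0] + B[0][1] = 8 + -4 = 4, A[2][1] + B[1][1] = 8 + 0 = 8, A[2][2] + B[2][1] = -2 + 8 = 6) = 4 (attained at k = 0)
  C[2][2] = min over k of (A[2][0] + B[0][2] = 8 + 0 = 8, A[2][1] + B[1][2] = 8 + -1 = 7, A[2][2] + B[2][2] = -2 + 5 = 3) = 3 (attained at k = 2)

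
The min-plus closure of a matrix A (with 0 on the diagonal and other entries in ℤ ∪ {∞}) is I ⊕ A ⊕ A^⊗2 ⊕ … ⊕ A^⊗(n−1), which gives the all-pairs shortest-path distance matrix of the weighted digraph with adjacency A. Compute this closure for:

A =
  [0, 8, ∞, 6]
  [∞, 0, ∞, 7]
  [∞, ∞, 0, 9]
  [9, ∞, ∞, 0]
Closure =
  [0, 8, ∞, 6]
  [16, 0, ∞, 7]
  [18, 26, 0, 9]
  [9, 17, ∞, 0]

This is the Floyd-Warshall all-pairs shortest-path computation. For each intermediate vertex k = 0, 1, …, 3, update dist[i][j] ← min(dist[i][j], dist[i][k] + dist[k][j]). The final matrix gives, for each (i, j), the minimum total weight of any directed path from i to j (possibly empty when i = j).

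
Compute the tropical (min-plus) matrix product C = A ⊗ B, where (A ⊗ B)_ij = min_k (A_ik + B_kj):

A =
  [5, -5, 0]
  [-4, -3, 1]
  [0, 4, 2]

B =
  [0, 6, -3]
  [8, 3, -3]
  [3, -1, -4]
A ⊗ B =
  [3, -2, -8]
  [-4, 0, -7]
  [0, 1, -3]

Apply the min-plus product entry-by-entry:
  C[0][0] = min over k of (A[0][0] + B[0][0] = 5 + 0 = 5, A[0][1] + B[1][0] = -5 + 8 = 3, A[0][2] + B[2][0] = 0 + 3 = 3) = 3 (attained at k = 1)
  C[0][1] = min over k of (A[0][0] + B[0][1] = 5 + 6 = 11, A[0][1] + B[1][1] = -5 + 3 = -2, A[0][2] + B[2][1] = 0 + -1 = -1) = -2 (attained at k = 1)
  C[0][2] = min over k of (A[0][0] + B[0][2] = 5 + -3 = 2, A[0][1] + B[1][2] = -5 + -3 = -8, A[0][2] + B[2][2] = 0 + -4 = -4) = -8 (attained at k = 1)
  C[1][0] = min over k of (A[1][0] + B[0][0] = -4 + 0 = -4, A[1][1] + B[1][0] = -3 + 8 = 5, A[1][2] + B[2][0] = 1 + 3 = 4) = -4 (attained at k = 0)
  C[1][1] = min over k of (A[1][0] + B[0][1] = -4 + 6 = 2, A[1][1] + B[1][1] = -3 + 3 = 0, A[1][2] + B[2][1] = 1 + -1 = 0) = 0 (attained at k = 1)
  C[1][2] = min over k of (A[1][0] + B[0][2] = -4 + -3 = -7, A[1][1] + B[1][2] = -3 + -3 = -6, A[1][2] + B[2][2] = 1 + -4 = -3) = -7 (attained at k = 0)
  C[2][0] = min over k of (A[2][0] + B[0][0] = 0 + 0 = 0, A[2][1] + B[1][0] = 4 + 8 = 12, A[2][2] + B[2][0] = 2 + 3 = 5) = 0 (attained at k = 0)
  C[2][1] = min over k of (A[2][0] + B[0][1] = 0 + 6 = 6, A[2][1] + B[1][1] = 4 + 3 = 7, A[2][2] + B[2][1] = 2 + -1 = 1) = 1 (attained at k = 2)
  C[2][2] = min over k of (A[2][0] + B[0][2] = 0 + -3 = -3, A[2][1] + B[1][2] = 4 + -3 = 1, A[2][2] + B[2][2] = 2 + -4 = -2) = -3 (attained at k = 0)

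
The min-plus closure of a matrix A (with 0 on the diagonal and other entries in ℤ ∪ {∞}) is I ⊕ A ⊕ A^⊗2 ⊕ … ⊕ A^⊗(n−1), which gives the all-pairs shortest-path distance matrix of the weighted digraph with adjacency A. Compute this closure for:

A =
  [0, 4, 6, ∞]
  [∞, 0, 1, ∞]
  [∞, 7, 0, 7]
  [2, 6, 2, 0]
Closure =
  [0, 4, 5, 12]
  [10, 0, 1, 8]
  [9, 7, 0, 7]
  [2, 6, 2, 0]

This is the Floyd-Warshall all-pairs shortest-path computation. For each intermediate vertex k = 0, 1, …, 3, update dist[i][j] ← min(dist[i][j], dist[i][k] + dist[k][j]). The final matrix gives, for each (i, j), the minimum total weight of any directed path from i to j (possibly empty when i = j).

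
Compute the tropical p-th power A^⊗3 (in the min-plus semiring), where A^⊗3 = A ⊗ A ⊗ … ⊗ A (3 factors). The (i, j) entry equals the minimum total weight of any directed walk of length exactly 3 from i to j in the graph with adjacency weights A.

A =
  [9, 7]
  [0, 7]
A^⊗3 =
  [14, 14]
  [7, 14]

Each entry (A^⊗3)_ij equals the minimum over all length-3 walks i = v_0 → v_1 → … → v_3 = j of Σ_t A[v_t][v_{t+1}]. For example, for (i, j) = (0, 1) we minimise over 4 possible intermediate vertex sequences; the minimum is 14, attained along the walk 0 → 1 → 0 → 1.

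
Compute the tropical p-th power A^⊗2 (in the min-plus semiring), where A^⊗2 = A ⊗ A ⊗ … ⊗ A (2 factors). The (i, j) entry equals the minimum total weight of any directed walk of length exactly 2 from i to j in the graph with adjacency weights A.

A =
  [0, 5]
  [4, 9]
A^⊗2 =
  [0, 5]
  [4, 9]

Each entry (A^⊗2)_ij equals the minimum over all length-2 walks i = v_0 → v_1 → … → v_2 = j of Σ_t A[v_t][v_{t+1}]. For example, for (i, j) = (0, 1) we minimise over 2 possible intermediate vertex sequences; the minimum is 5, attained along the walk 0 → 0 → 1.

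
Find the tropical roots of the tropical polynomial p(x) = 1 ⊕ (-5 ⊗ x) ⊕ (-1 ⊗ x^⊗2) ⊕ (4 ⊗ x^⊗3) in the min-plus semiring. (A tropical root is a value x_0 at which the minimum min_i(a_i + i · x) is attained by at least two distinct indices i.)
Roots: {-5, -4, 6}

Each tropical root is a break point of the lower envelope of the lines y = a_i + i · x (there are 4 lines, with slopes 0, 1, ..., 3). Only the lines that attain the minimum somewhere contribute to roots; other lines are dominated. Here the surviving (envelope) indices are i = 3, i = 2, i = 1, i = 0.
Intersections between consecutive envelope lines give the roots: for adjacent envelope indices i < j the intersection is x = (a_i − a_j) / (j − i). Reading off the sorted break points: {-5, -4, 6}.
Verification: at each break x_0, at least two indices attain the minimum of min_i(a_i + i · x_0).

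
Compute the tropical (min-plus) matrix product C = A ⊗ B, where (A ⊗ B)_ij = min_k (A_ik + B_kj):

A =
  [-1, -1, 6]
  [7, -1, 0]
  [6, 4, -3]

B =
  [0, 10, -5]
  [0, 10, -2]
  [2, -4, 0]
A ⊗ B =
  [-1, 2, -6]
  [-1, -4, -3]
  [-1, -7, -3]

Apply the min-plus product entry-by-entry:
  C[0][0] = min over k of (A[0][0] + B[0][0] = -1 + 0 = -1, A[0][1] + B[1][0] = -1 + 0 = -1, A[0][2] + B[2][0] = 6 + 2 = 8) = -1 (attained at k = 0)
  C[0][1] = min over k of (A[0][0] + B[0][1] = -1 + 10 = 9, A[0][1] + B[1][1] = -1 + 10 = 9, A[0][2] + B[2][1] = 6 + -4 = 2) = 2 (attained at k = 2)
  C[0][2] = min over k of (A[0][0] + B[0][2] = -1 + -5 = -6, A[0][1] + B[1][2] = -1 + -2 = -3, A[0][2] + B[2][2] = 6 + 0 = 6) = -6 (attained at k = 0)
  C[1][0] = min over k of (A[1][0] + B[0][0] = 7 + 0 = 7, A[1][1] + B[1][0] = -1 + 0 = -1, A[1][2] + B[2][0] = 0 + 2 = 2) = -1 (attained at k = 1)
  C[1][1] = min over k of (A[1][0] + B[0][1] = 7 + 10 = 17, A[1][1] + B[1][1] = -1 + 10 = 9, A[1][2] + B[2][1] = 0 + -4 = -4) = -4 (attained at k = 2)
  C[1][2] = min over k of (A[1][0] + B[0][2] = 7 + -5 = 2, A[1][1] + B[1][2] = -1 + -2 = -3, A[1][2] + B[2][2] = 0 + 0 = 0) = -3 (attained at k = 1)
  C[2][0] = min over k of (A[2][0] + B[0][0] = 6 + 0 = 6, A[2][1] + B[1][0] = 4 + 0 = 4, A[2][2] + B[2][0] = -3 + 2 = -1) = -1 (attained at k = 2)
  C[2][1] = min over k of (A[2][0] + B[0][1] = 6 + 10 = 16, A[2][1] + B[1][1] = 4 + 10 = 14, A[2][2] + B[2][1] = -3 + -4 = -7) = -7 (attained at k = 2)
  C[2][2] = min over k of (A[2][0] + B[0][2] = 6 + -5 = 1, A[2][1] + B[1][2] = 4 + -2 = 2, A[2][2] + B[2][2] = -3 + 0 = -3) = -3 (attained at k = 2)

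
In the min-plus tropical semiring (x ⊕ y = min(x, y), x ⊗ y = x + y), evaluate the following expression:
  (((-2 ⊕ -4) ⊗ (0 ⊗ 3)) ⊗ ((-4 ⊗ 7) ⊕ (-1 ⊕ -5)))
(((-2 ⊕ -4) ⊗ (0 ⊗ 3)) ⊗ ((-4 ⊗ 7) ⊕ (-1 ⊕ -5))) = -6

Expand innermost to outermost. Recall ⊕ takes the minimum of its arguments and ⊗ takes their sum. Working out the expression (((-2 ⊕ -4) ⊗ (0 ⊗ 3)) ⊗ ((-4 ⊗ 7) ⊕ (-1 ⊕ -5))) gives -6.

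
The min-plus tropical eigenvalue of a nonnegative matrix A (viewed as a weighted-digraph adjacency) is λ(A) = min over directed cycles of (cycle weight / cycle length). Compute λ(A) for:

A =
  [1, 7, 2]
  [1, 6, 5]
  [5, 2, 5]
λ(A) = 1

Enumerate directed cycles and compute their means (weight / length). Sample:
  cycle 0 → 0: weight = 1, length = 1, mean = 1/1 ≈ 1.000
  cycle 1 → 1: weight = 6, length = 1, mean = 6/1 ≈ 6.000
  cycle 2 → 2: weight = 5, length = 1, mean = 5/1 ≈ 5.000
  cycle 0 → 1 → 0: weight = 8, length = 2, mean = 8/2 ≈ 4.000
  cycle 0 → 2 → 0: weight = 7, length = 2, mean = 7/2 ≈ 3.500
  cycle 1 → 0 → 1: weight = 8, length = 2, mean = 8/2 ≈ 4.000
Minimum mean = 1.000, attained e.g. along the cycle 0 → 0 with weight 1 and length 1. So λ(A) = 1/1 = 1.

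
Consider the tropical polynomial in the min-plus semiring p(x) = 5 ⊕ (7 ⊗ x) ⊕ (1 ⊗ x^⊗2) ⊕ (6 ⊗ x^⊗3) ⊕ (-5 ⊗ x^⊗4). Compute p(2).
p(2) = 3

A tropical monomial a ⊗ x^⊗i evaluates to a + i · x. Evaluating each term at x = 2:
  Term 0 contributes 5 + 0 · 2 = 5
  Term 1 contributes 7 + 1 · 2 = 9
  Term 2 contributes 1 + 2 · 2 = 5
  Term 3 contributes 6 + 3 · 2 = 12
  Term 4 contributes -5 + 4 · 2 = 3
p(2) = ⊕ of these = min[5, 9, 5, 12, 3] = 3.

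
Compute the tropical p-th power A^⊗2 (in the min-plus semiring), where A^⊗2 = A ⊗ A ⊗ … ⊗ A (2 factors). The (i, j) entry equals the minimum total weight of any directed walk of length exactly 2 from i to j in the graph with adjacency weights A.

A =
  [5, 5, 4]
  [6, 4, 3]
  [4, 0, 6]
A^⊗2 =
  [8, 4, 8]
  [7, 3, 7]
  [6, 4, 3]

Each entry (A^⊗2)_ij equals the minimum over all length-2 walks i = v_0 → v_1 → … → v_2 = j of Σ_t A[v_t][v_{t+1}]. For example, for (i, j) = (0, 2) we minimise over 3 possible intermediate vertex sequences; the minimum is 8, attained along the walk 0 → 1 → 2.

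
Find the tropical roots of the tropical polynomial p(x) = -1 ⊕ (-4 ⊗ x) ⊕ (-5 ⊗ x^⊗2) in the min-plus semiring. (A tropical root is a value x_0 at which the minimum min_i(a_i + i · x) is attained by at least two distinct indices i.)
Roots: {1, 3}

Each tropical root is a break point of the lower envelope of the lines y = a_i + i · x (there are 3 lines, with slopes 0, 1, ..., 2). Only the lines that attain the minimum somewhere contribute to roots; other lines are dominated. Here the surviving (envelope) indices are i = 2, i = 1, i = 0.
Intersections between consecutive envelope lines give the roots: for adjacent envelope indices i < j the intersection is x = (a_i − a_j) / (j − i). Reading off the sorted break points: {1, 3}.
Verification: at each break x_0, at least two indices attain the minimum of min_i(a_i + i · x_0).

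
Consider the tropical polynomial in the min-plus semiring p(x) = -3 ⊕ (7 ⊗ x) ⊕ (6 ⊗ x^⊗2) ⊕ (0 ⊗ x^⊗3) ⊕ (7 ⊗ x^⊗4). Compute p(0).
p(0) = -3

A tropical monomial a ⊗ x^⊗i evaluates to a + i · x. Evaluating each term at x = 0:
  Term 0 contributes -3 + 0 · 0 = -3
  Term 1 contributes 7 + 1 · 0 = 7
  Term 2 contributes 6 + 2 · 0 = 6
  Term 3 contributes 0 + 3 · 0 = 0
  Term 4 contributes 7 + 4 · 0 = 7
p(0) = ⊕ of these = min[-3, 7, 6, 0, 7] = -3.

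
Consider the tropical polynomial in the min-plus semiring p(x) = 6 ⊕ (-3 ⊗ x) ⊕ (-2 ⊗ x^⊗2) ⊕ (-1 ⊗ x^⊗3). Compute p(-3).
p(-3) = -10

A tropical monomial a ⊗ x^⊗i evaluates to a + i · x. Evaluating each term at x = -3:
  Term 0 contributes 6 + 0 · -3 = 6
  Term 1 contributes -3 + 1 · -3 = -6
  Term 2 contributes -2 + 2 · -3 = -8
  Term 3 contributes -1 + 3 · -3 = -10
p(-3) = ⊕ of these = min[6, -6, -8, -10] = -10.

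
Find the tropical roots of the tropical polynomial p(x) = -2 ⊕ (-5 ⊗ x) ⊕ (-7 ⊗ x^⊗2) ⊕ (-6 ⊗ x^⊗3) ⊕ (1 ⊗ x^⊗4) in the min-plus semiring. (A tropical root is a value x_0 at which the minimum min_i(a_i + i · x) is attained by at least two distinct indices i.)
Roots: {-7, -1, 2, 3}

Each tropical root is a break point of the lower envelope of the lines y = a_i + i · x (there are 5 lines, with slopes 0, 1, ..., 4). Only the lines that attain the minimum somewhere contribute to roots; other lines are dominated. Here the surviving (envelope) indices are i = 4, i = 3, i = 2, i = 1, i = 0.
Intersections between consecutive envelope lines give the roots: for adjacent envelope indices i < j the intersection is x = (a_i − a_j) / (j − i). Reading off the sorted break points: {-7, -1, 2, 3}.
Verification: at each break x_0, at least two indices attain the minimum of min_i(a_i + i · x_0).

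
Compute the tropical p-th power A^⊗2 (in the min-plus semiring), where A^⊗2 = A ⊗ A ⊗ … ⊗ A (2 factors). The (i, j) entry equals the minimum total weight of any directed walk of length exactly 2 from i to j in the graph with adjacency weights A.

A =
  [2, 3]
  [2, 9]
A^⊗2 =
  [4, 5]
  [4, 5]

Each entry (A^⊗2)_ij equals the minimum over all length-2 walks i = v_0 → v_1 → … → v_2 = j of Σ_t A[v_t][v_{t+1}]. For example, for (i, j) = (0, 1) we minimise over 2 possible intermediate vertex sequences; the minimum is 5, attained along the walk 0 → 0 → 1.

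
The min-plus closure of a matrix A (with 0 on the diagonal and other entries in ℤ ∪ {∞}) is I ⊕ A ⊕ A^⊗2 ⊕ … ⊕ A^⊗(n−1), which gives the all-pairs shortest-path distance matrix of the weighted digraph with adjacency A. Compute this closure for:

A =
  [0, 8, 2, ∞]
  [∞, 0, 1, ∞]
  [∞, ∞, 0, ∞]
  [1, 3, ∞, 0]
Closure =
  [0, 8, 2, ∞]
  [∞, 0, 1, ∞]
  [∞, ∞, 0, ∞]
  [1, 3, 3, 0]

This is the Floyd-Warshall all-pairs shortest-path computation. For each intermediate vertex k = 0, 1, …, 3, update dist[i][j] ← min(dist[i][j], dist[i][k] + dist[k][j]). The final matrix gives, for each (i, j), the minimum total weight of any directed path from i to j (possibly empty when i = j).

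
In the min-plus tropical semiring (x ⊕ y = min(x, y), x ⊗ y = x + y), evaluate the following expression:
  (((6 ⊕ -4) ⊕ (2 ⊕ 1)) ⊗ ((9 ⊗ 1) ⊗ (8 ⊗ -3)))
(((6 ⊕ -4) ⊕ (2 ⊕ 1)) ⊗ ((9 ⊗ 1) ⊗ (8 ⊗ -3))) = 11

Expand innermost to outermost. Recall ⊕ takes the minimum of its arguments and ⊗ takes their sum. Working out the expression (((6 ⊕ -4) ⊕ (2 ⊕ 1)) ⊗ ((9 ⊗ 1) ⊗ (8 ⊗ -3))) gives 11.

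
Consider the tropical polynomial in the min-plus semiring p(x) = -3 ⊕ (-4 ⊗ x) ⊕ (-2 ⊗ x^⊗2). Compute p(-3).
p(-3) = -8

A tropical monomial a ⊗ x^⊗i evaluates to a + i · x. Evaluating each term at x = -3:
  Term 0 contributes -3 + 0 · -3 = -3
  Term 1 contributes -4 + 1 · -3 = -7
  Term 2 contributes -2 + 2 · -3 = -8
p(-3) = ⊕ of these = min[-3, -7, -8] = -8.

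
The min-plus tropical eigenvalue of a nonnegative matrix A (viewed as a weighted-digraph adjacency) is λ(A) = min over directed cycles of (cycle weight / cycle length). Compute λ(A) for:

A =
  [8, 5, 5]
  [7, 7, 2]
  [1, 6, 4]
λ(A) = 8/3

Enumerate directed cycles and compute their means (weight / length). Sample:
  cycle 0 → 0: weight = 8, length = 1, mean = 8/1 ≈ 8.000
  cycle 1 → 1: weight = 7, length = 1, mean = 7/1 ≈ 7.000
  cycle 2 → 2: weight = 4, length = 1, mean = 4/1 ≈ 4.000
  cycle 0 → 1 → 0: weight = 12, length = 2, mean = 12/2 ≈ 6.000
  cycle 0 → 2 → 0: weight = 6, length = 2, mean = 6/2 ≈ 3.000
  cycle 1 → 0 → 1: weight = 12, length = 2, mean = 12/2 ≈ 6.000
Minimum mean = 2.667, attained e.g. along the cycle 0 → 1 → 2 → 0 with weight 8 and length 3. So λ(A) = 8/3 = 8/3.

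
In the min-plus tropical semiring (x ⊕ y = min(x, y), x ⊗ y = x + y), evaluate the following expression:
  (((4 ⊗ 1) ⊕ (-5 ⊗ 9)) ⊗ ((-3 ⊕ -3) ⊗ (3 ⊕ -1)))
(((4 ⊗ 1) ⊕ (-5 ⊗ 9)) ⊗ ((-3 ⊕ -3) ⊗ (3 ⊕ -1))) = 0

Expand innermost to outermost. Recall ⊕ takes the minimum of its arguments and ⊗ takes their sum. Working out the expression (((4 ⊗ 1) ⊕ (-5 ⊗ 9)) ⊗ ((-3 ⊕ -3) ⊗ (3 ⊕ -1))) gives 0.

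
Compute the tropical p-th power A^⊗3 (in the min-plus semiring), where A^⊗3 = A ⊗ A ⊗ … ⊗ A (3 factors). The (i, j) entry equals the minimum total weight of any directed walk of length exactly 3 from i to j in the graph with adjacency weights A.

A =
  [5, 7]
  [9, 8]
A^⊗3 =
  [15, 17]
  [19, 21]

Each entry (A^⊗3)_ij equals the minimum over all length-3 walks i = v_0 → v_1 → … → v_3 = j of Σ_t A[v_t][v_{t+1}]. For example, for (i, j) = (0, 1) we minimise over 4 possible intermediate vertex sequences; the minimum is 17, attained along the walk 0 → 0 → 0 → 1.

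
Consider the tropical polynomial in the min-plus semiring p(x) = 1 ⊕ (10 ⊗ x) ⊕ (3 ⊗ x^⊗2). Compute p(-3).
p(-3) = -3

A tropical monomial a ⊗ x^⊗i evaluates to a + i · x. Evaluating each term at x = -3:
  Term 0 contributes 1 + 0 · -3 = 1
  Term 1 contributes 10 + 1 · -3 = 7
  Term 2 contributes 3 + 2 · -3 = -3
p(-3) = ⊕ of these = min[1, 7, -3] = -3.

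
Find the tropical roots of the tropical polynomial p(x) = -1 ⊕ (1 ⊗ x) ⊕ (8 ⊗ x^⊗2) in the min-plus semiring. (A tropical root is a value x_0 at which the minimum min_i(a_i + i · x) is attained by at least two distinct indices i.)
Roots: {-7, -2}

Each tropical root is a break point of the lower envelope of the lines y = a_i + i · x (there are 3 lines, with slopes 0, 1, ..., 2). Only the lines that attain the minimum somewhere contribute to roots; other lines are dominated. Here the surviving (envelope) indices are i = 2, i = 1, i = 0.
Intersections between consecutive envelope lines give the roots: for adjacent envelope indices i < j the intersection is x = (a_i − a_j) / (j − i). Reading off the sorted break points: {-7, -2}.
Verification: at each break x_0, at least two indices attain the minimum of min_i(a_i + i · x_0).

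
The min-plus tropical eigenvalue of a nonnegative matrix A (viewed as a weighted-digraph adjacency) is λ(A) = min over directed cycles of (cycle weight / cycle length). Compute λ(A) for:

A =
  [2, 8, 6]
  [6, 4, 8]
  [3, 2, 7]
λ(A) = 2

Enumerate directed cycles and compute their means (weight / length). Sample:
  cycle 0 → 0: weight = 2, length = 1, mean = 2/1 ≈ 2.000
  cycle 1 → 1: weight = 4, length = 1, mean = 4/1 ≈ 4.000
  cycle 2 → 2: weight = 7, length = 1, mean = 7/1 ≈ 7.000
  cycle 0 → 1 → 0: weight = 14, length = 2, mean = 14/2 ≈ 7.000
  cycle 0 → 2 → 0: weight = 9, length = 2, mean = 9/2 ≈ 4.500
  cycle 1 → 0 → 1: weight = 14, length = 2, mean = 14/2 ≈ 7.000
Minimum mean = 2.000, attained e.g. along the cycle 0 → 0 with weight 2 and length 1. So λ(A) = 2/1 = 2.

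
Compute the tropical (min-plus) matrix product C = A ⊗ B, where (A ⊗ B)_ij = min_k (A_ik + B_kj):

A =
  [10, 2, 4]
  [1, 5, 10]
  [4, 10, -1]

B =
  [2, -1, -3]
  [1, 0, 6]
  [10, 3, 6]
A ⊗ B =
  [3, 2, 7]
  [3, 0, -2]
  [6, 2, 1]

Apply the min-plus product entry-by-entry:
  C[0][0] = min over k of (A[0][0] + B[0][0] = 10 + 2 = 12, A[0][1] + B[1][0] = 2 + 1 = 3, A[0][2] + B[2][0] = 4 + 10 = 14) = 3 (attained at k = 1)
  C[0][1] = min over k of (A[0][0] + B[0][1] = 10 + -1 = 9, A[0][1] + B[1][1] = 2 + 0 = 2, A[0][2] + B[2][1] = 4 + 3 = 7) = 2 (attained at k = 1)
  C[0][2] = min over k of (A[0][0] + B[0][2] = 10 + -3 = 7, A[0][1] + B[1][2] = 2 + 6 = 8, A[0][2] + B[2][2] = 4 + 6 = 10) = 7 (attained at k = 0)
  C[1][0] = min over k of (A[1][0] + B[0][0] = 1 + 2 = 3, A[1][1] + B[1][0] = 5 + 1 = 6, A[1][2] + B[2][0] = 10 + 10 = 20) = 3 (attained at k = 0)
  C[1][1] = min over k of (A[1][0] + B[0][1] = 1 + -1 = 0, A[1][1] + B[1][1] = 5 + 0 = 5, A[1][2] + B[2][1] = 10 + 3 = 13) = 0 (attained at k = 0)
  C[1][2] = min over k of (A[1][0] + B[0][2] = 1 + -3 = -2, A[1][1] + B[1][2] = 5 + 6 = 11, A[1][2] + B[2][2] = 10 + 6 = 16) = -2 (attained at k = 0)
  C[2][0] = min over k of (A[2][0] + B[0][0] = 4 + 2 = 6, A[2][1] + B[1][0] = 10 + 1 = 11, A[2][2] + B[2][0] = -1 + 10 = 9) = 6 (attained at k = 0)
  C[2][1] = min over k of (A[2][0] + B[0][1] = 4 + -1 = 3, A[2][1] + B[1][1] = 10 + 0 = 10, A[2][2] + B[2][1] = -1 + 3 = 2) = 2 (attained at k = 2)
  C[2][2] = min over k of (A[2][0] + B[0][2] = 4 + -3 = 1, A[2][1] + B[1][2] = 10 + 6 = 16, A[2][2] + B[2][2] = -1 + 6 = 5) = 1 (attained at k = 0)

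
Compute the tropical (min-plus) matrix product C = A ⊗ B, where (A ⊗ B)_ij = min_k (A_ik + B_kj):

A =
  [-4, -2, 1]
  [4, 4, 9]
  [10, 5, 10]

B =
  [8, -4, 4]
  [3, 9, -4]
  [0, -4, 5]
A ⊗ B =
  [1, -8, -6]
  [7, 0, 0]
  [8, 6, 1]

Apply the min-plus product entry-by-entry:
  C[0][0] = min over k of (A[0][0] + B[0][0] = -4 + 8 = 4, A[0][1] + B[1][0] = -2 + 3 = 1, A[0][2] + B[2][0] = 1 + 0 = 1) = 1 (attained at k = 1)
  C[0][1] = min over k of (A[0][0] + B[0][1] = -4 + -4 = -8, A[0][1] + B[1][1] = -2 + 9 = 7, A[0][2] + B[2][1] = 1 + -4 = -3) = -8 (attained at k = 0)
  C[0][2] = min over k of (A[0][0] + B[0][2] = -4 + 4 = 0, A[0][1] + B[1][2] = -2 + -4 = -6, A[0][2] + B[2][2] = 1 + 5 = 6) = -6 (attained at k = 1)
  C[1][0] = min over k of (A[1][0] + B[0][0] = 4 + 8 = 12, A[1][1] + B[1][0] = 4 + 3 = 7, A[1][2] + B[2][0] = 9 + 0 = 9) = 7 (attained at k = 1)
  C[1][1] = min over k of (A[1][0] + B[0][1] = 4 + -4 = 0, A[1][1] + B[1][1] = 4 + 9 = 13, A[1][2] + B[2][1] = 9 + -4 = 5) = 0 (attained at k = 0)
  C[1][2] = min over k of (A[1][0] + B[0][2] = 4 + 4 = 8, A[1][1] + B[1][2] = 4 + -4 = 0, A[1][2] + B[2][2] = 9 + 5 = 14) = 0 (attained at k = 1)
  C[2][0] = min over k of (A[2][0] + B[0][0] = 10 + 8 = 18, A[2][1] + B[1][0] = 5 + 3 = 8, A[2][2] + B[2][0] = 10 + 0 = 10) = 8 (attained at k = 1)
  C[2][1] = min over k of (A[2][0] + B[0][1] = 10 + -4 = 6, A[2][1] + B[1][1] = 5 + 9 = 14, A[2][2] + B[2][1] = 10 + -4 = 6) = 6 (attained at k = 0)
  C[2][2] = min over k of (A[2][0] + B[0][2] = 10 + 4 = 14, A[2][1] + B[1][2] = 5 + -4 = 1, A[2][2] + B[2][2] = 10 + 5 = 15) = 1 (attained at k = 1)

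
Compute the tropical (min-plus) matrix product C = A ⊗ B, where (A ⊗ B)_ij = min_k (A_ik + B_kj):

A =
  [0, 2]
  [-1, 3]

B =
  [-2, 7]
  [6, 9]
A ⊗ B =
  [-2, 7]
  [-3, 6]

Apply the min-plus product entry-by-entry:
  C[0][0] = min over k of (A[0][0] + B[0][0] = 0 + -2 = -2, A[0][1] + B[1][0] = 2 + 6 = 8) = -2 (attained at k = 0)
  C[0][1] = min over k of (A[0][0] + B[0][1] = 0 + 7 = 7, A[0][1] + B[1][1] = 2 + 9 = 11) = 7 (attained at k = 0)
  C[1][0] = min over k of (A[1][0] + B[0][0] = -1 + -2 = -3, A[1][1] + B[1][0] = 3 + 6 = 9) = -3 (attained at k = 0)
  C[1][1] = min over k of (A[1][0] + B[0][1] = -1 + 7 = 6, A[1][1] + B[1][1] = 3 + 9 = 12) = 6 (attained at k = 0)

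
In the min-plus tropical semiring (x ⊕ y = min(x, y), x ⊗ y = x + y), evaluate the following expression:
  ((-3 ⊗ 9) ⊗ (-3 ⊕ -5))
((-3 ⊗ 9) ⊗ (-3 ⊕ -5)) = 1

Expand innermost to outermost. Recall ⊕ takes the minimum of its arguments and ⊗ takes their sum. Working out the expression ((-3 ⊗ 9) ⊗ (-3 ⊕ -5)) gives 1.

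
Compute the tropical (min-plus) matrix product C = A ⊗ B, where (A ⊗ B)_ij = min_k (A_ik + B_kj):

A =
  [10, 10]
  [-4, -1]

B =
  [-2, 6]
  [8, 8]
A ⊗ B =
  [8, 16]
  [-6, 2]

Apply the min-plus product entry-by-entry:
  C[0][0] = min over k of (A[0][0] + B[0][0] = 10 + -2 = 8, A[0][1] + B[1][0] = 10 + 8 = 18) = 8 (attained at k = 0)
  C[0][1] = min over k of (A[0][0] + B[0][1] = 10 + 6 = 16, A[0][1] + B[1][1] = 10 + 8 = 18) = 16 (attained at k = 0)
  C[1][0] = min over k of (A[1][0] + B[0][0] = -4 + -2 = -6, A[1][1] + B[1][0] = -1 + 8 = 7) = -6 (attained at k = 0)
  C[1][1] = min over k of (A[1][0] + B[0][1] = -4 + 6 = 2, A[1][1] + B[1][1] = -1 + 8 = 7) = 2 (attained at k = 0)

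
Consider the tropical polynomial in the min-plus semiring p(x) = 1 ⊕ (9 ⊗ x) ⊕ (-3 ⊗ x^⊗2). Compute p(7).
p(7) = 1

A tropical monomial a ⊗ x^⊗i evaluates to a + i · x. Evaluating each term at x = 7:
  Term 0 contributes 1 + 0 · 7 = 1
  Term 1 contributes 9 + 1 · 7 = 16
  Term 2 contributes -3 + 2 · 7 = 11
p(7) = ⊕ of these = min[1, 16, 11] = 1.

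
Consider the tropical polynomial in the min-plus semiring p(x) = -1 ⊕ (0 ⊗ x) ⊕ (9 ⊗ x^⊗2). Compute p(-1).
p(-1) = -1

A tropical monomial a ⊗ x^⊗i evaluates to a + i · x. Evaluating each term at x = -1:
  Term 0 contributes -1 + 0 · -1 = -1
  Term 1 contributes 0 + 1 · -1 = -1
  Term 2 contributes 9 + 2 · -1 = 7
p(-1) = ⊕ of these = min[-1, -1, 7] = -1.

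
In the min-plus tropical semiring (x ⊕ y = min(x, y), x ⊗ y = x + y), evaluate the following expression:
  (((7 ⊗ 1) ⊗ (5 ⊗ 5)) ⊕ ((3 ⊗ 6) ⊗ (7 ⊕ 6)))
(((7 ⊗ 1) ⊗ (5 ⊗ 5)) ⊕ ((3 ⊗ 6) ⊗ (7 ⊕ 6))) = 15

Expand innermost to outermost. Recall ⊕ takes the minimum of its arguments and ⊗ takes their sum. Working out the expression (((7 ⊗ 1) ⊗ (5 ⊗ 5)) ⊕ ((3 ⊗ 6) ⊗ (7 ⊕ 6))) gives 15.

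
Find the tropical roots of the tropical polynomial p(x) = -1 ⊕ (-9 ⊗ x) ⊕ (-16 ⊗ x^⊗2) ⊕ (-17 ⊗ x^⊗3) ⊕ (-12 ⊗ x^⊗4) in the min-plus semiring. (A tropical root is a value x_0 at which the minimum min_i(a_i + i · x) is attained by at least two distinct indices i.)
Roots: {-5, 1, 7, 8}

Each tropical root is a break point of the lower envelope of the lines y = a_i + i · x (there are 5 lines, with slopes 0, 1, ..., 4). Only the lines that attain the minimum somewhere contribute to roots; other lines are dominated. Here the surviving (envelope) indices are i = 4, i = 3, i = 2, i = 1, i = 0.
Intersections between consecutive envelope lines give the roots: for adjacent envelope indices i < j the intersection is x = (a_i − a_j) / (j − i). Reading off the sorted break points: {-5, 1, 7, 8}.
Verification: at each break x_0, at least two indices attain the minimum of min_i(a_i + i · x_0).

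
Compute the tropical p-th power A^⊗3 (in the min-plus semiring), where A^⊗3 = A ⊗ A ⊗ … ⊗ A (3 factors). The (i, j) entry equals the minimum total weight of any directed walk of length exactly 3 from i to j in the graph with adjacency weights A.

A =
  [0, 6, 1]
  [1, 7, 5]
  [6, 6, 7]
A^⊗3 =
  [0, 6, 1]
  [1, 7, 2]
  [6, 12, 7]

Each entry (A^⊗3)_ij equals the minimum over all length-3 walks i = v_0 → v_1 → … → v_3 = j of Σ_t A[v_t][v_{t+1}]. For example, for (i, j) = (0, 2) we minimise over 9 possible intermediate vertex sequences; the minimum is 1, attained along the walk 0 → 0 → 0 → 2.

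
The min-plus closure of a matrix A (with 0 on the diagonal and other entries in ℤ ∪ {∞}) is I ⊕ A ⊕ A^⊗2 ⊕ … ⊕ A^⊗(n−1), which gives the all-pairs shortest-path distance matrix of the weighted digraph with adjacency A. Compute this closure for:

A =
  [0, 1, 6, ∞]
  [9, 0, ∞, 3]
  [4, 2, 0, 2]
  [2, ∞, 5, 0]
Closure =
  [0, 1, 6, 4]
  [5, 0, 8, 3]
  [4, 2, 0, 2]
  [2, 3, 5, 0]

This is the Floyd-Warshall all-pairs shortest-path computation. For each intermediate vertex k = 0, 1, …, 3, update dist[i][j] ← min(dist[i][j], dist[i][k] + dist[k][j]). The final matrix gives, for each (i, j), the minimum total weight of any directed path from i to j (possibly empty when i = j).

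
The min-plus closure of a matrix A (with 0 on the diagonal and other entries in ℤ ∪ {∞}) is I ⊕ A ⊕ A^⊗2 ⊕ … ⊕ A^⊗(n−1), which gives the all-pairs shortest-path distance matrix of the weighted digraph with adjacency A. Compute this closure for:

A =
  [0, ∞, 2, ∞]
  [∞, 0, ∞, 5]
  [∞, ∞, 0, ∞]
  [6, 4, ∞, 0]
Closure =
  [0, ∞, 2, ∞]
  [11, 0, 13, 5]
  [∞, ∞, 0, ∞]
  [6, 4, 8, 0]

This is the Floyd-Warshall all-pairs shortest-path computation. For each intermediate vertex k = 0, 1, …, 3, update dist[i][j] ← min(dist[i][j], dist[i][k] + dist[k][j]). The final matrix gives, for each (i, j), the minimum total weight of any directed path from i to j (possibly empty when i = j).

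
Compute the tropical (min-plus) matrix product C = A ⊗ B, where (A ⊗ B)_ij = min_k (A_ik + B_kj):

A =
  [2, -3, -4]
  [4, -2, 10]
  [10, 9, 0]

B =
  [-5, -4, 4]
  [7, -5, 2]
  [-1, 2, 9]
A ⊗ B =
  [-5, -8, -1]
  [-1, -7, 0]
  [-1, 2, 9]

Apply the min-plus product entry-by-entry:
  C[0][0] = min over k of (A[0][0] + B[0][0] = 2 + -5 = -3, A[0][1] + B[1][0] = -3 + 7 = 4, A[0][2] + B[2][0] = -4 + -1 = -5) = -5 (attained at k = 2)
  C[0][1] = min over k of (A[0][0] + B[0][1] = 2 + -4 = -2, A[0][1] + B[1][1] = -3 + -5 = -8, A[0][2] + B[2][1] = -4 + 2 = -2) = -8 (attained at k = 1)
  C[0][2] = min over k of (A[0][0] + B[0][2] = 2 + 4 = 6, A[0][1] + B[1][2] = -3 + 2 = -1, A[0][2] + B[2][2] = -4 + 9 = 5) = -1 (attained at k = 1)
  C[1][0] = min over k of (A[1][0] + B[0][0] = 4 + -5 = -1, A[1][1] + B[1][0] = -2 + 7 = 5, A[1][2] + B[2][0] = 10 + -1 = 9) = -1 (attained at k = 0)
  C[1][1] = min over k of (A[1][0] + B[0][1] = 4 + -4 = 0, A[1][1] + B[1][1] = -2 + -5 = -7, A[1][2] + B[2][1] = 10 + 2 = 12) = -7 (attained at k = 1)
  C[1][2] = min over k of (A[1][0] + B[0][2] = 4 + 4 = 8, A[1][1] + B[1][2] = -2 + 2 = 0, A[1][2] + B[2][2] = 10 + 9 = 19) = 0 (attained at k = 1)
  C[2][0] = min over k of (A[2][0] + B[0][0] = 10 + -5 = 5, A[2][1] + B[1][0] = 9 + 7 = 16, A[2][2] + B[2][0] = 0 + -1 = -1) = -1 (attained at k = 2)
  C[2][1] = min over k of (A[2][0] + B[0][1] = 10 + -4 = 6, A[2][1] + B[1][1] = 9 + -5 = 4, A[2][2] + B[2][1] = 0 + 2 = 2) = 2 (attained at k = 2)
  C[2][2] = min over k of (A[2][0] + B[0][2] = 10 + 4 = 14, A[2][1] + B[1][2] = 9 + 2 = 11, A[2][2] + B[2][2] = 0 + 9 = 9) = 9 (attained at k = 2)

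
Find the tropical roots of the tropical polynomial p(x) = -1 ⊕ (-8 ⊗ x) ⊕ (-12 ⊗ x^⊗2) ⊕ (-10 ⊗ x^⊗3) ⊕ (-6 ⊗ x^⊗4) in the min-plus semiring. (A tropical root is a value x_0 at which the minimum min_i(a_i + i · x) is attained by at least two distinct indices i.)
Roots: {-4, -2, 4, 7}

Each tropical root is a break point of the lower envelope of the lines y = a_i + i · x (there are 5 lines, with slopes 0, 1, ..., 4). Only the lines that attain the minimum somewhere contribute to roots; other lines are dominated. Here the surviving (envelope) indices are i = 4, i = 3, i = 2, i = 1, i = 0.
Intersections between consecutive envelope lines give the roots: for adjacent envelope indices i < j the intersection is x = (a_i − a_j) / (j − i). Reading off the sorted break points: {-4, -2, 4, 7}.
Verification: at each break x_0, at least two indices attain the minimum of min_i(a_i + i · x_0).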